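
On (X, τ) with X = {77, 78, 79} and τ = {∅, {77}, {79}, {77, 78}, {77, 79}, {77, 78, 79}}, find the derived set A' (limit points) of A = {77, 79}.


A' = {78}

For each x ∈ X, list the open sets U ∈ τ with x ∈ U, then check whether U ∩ (A ∖ {x}) ≠ ∅ for every such U.
  x = 77: open {77} ∋ x has {77} ∩ (A ∖ {77}) = ∅, so x is NOT a limit point.
  x = 78: opens ∋ x are {77, 78}, {77, 78, 79}; each meets A ∖ {78}, so x IS a limit point.
  x = 79: open {79} ∋ x has {79} ∩ (A ∖ {79}) = ∅, so x is NOT a limit point.
Collecting: A' = {78}.


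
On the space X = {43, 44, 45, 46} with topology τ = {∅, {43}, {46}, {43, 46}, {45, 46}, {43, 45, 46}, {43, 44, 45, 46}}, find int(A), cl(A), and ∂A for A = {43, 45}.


int(A) = {43}, cl(A) = {43, 44, 45}, ∂A = {44, 45}.

Closed sets in (X, τ) are complements of opens:
  closed(X, τ) = {∅, {44}, {43, 44}, {44, 45}, {43, 44, 45}, {44, 45, 46}, {43, 44, 45, 46}}.
int(A) = ⋃ {U ∈ τ : U ⊆ A}. Opens contained in A: ∅, {43}.
Taking the union of these: int(A) = {43}.
cl(A) = ⋂ {C closed : A ⊆ C}. Closed sets containing A: {43, 44, 45}, {43, 44, 45, 46}.
Intersecting these: cl(A) = {43, 44, 45}.
∂A = cl(A) ∖ int(A) = {43, 44, 45} ∖ {43} = {44, 45}.


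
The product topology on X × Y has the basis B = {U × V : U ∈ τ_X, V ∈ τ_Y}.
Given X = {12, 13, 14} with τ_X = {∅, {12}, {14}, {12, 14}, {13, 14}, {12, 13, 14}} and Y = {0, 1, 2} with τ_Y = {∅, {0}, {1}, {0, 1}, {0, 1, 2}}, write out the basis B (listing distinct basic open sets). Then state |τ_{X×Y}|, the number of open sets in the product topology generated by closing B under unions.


Basis B = {∅ × ∅, {12} × {0}, {12} × {1}, {14} × {0}, {14} × {1}, {12} × {0, 1}, {12, 14} × {0}, {12, 14} × {1}, {13, 14} × {0}, {13, 14} × {1}, {14} × {0, 1}, {12} × {0, 1, 2}, {12, 13, 14} × {0}, {12, 13, 14} × {1}, {14} × {0, 1, 2}, {12, 14} × {0, 1}, {13, 14} × {0, 1}, {12, 14} × {0, 1, 2}, {12, 13, 14} × {0, 1}, {13, 14} × {0, 1, 2}, {12, 13, 14} × {0, 1, 2}}; |τ_{X×Y}| = 70.

Enumerate products U × V with U ∈ τ_X, V ∈ τ_Y (deduplicated):
  ∅ × ∅ = {} (∅)
  {12} × {0} = {(12,0)}
  {12} × {1} = {(12,1)}
  {14} × {0} = {(14,0)}
  {14} × {1} = {(14,1)}
  {12} × {0, 1} = {(12,0), (12,1)}
  {12, 14} × {0} = {(12,0), (14,0)}
  {12, 14} × {1} = {(12,1), (14,1)}
  {13, 14} × {0} = {(13,0), (14,0)}
  {13, 14} × {1} = {(13,1), (14,1)}
  {14} × {0, 1} = {(14,0), (14,1)}
  {12} × {0, 1, 2} = {(12,0), (12,1), (12,2)}
  {12, 13, 14} × {0} = {(12,0), (13,0), (14,0)}
  {12, 13, 14} × {1} = {(12,1), (13,1), (14,1)}
  {14} × {0, 1, 2} = {(14,0), (14,1), (14,2)}
  {12, 14} × {0, 1} = {(12,0), (12,1), (14,0), (14,1)}
  {13, 14} × {0, 1} = {(13,0), (13,1), (14,0), (14,1)}
  {12, 14} × {0, 1, 2} = {(12,0), (12,1), (12,2), (14,0), (14,1), (14,2)}
  {12, 13, 14} × {0, 1} = {(12,0), (12,1), (13,0), (13,1), (14,0), (14,1)}
  {13, 14} × {0, 1, 2} = {(13,0), (13,1), (13,2), (14,0), (14,1), (14,2)}
  {12, 13, 14} × {0, 1, 2} = {(12,0), (12,1), (12,2), (13,0), (13,1), (13,2), (14,0), (14,1), (14,2)}
These 21 distinct sets form the basis B.
Close under arbitrary unions to get τ_{X×Y}; counting gives |τ_{X×Y}| = 70.


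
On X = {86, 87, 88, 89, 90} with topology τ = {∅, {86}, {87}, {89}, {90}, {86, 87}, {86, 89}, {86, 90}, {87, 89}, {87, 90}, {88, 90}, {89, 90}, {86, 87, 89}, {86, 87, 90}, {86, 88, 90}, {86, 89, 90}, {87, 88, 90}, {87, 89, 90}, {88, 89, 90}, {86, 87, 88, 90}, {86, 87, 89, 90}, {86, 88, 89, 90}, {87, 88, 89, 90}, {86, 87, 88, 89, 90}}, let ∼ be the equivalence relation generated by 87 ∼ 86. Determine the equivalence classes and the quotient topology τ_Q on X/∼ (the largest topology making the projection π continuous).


X/∼ = {[86=87], [88], [89], [90]}; |τ_Q| = 12.

Equivalence classes: [86=87], [88], [89], [90].
Quotient map π: X → X/∼ sends 86 ↦ [86=87], 87 ↦ [86=87], 88 ↦ [88], 89 ↦ [89], 90 ↦ [90].
For each subset V ⊆ X/∼, compute π^{-1}(V) ⊆ X and check whether π^{-1}(V) ∈ τ. V is open in τ_Q iff π^{-1}(V) ∈ τ.
  V = {}: π^{-1}(V) = ∅ ∈ τ ✓.
  V = {[86=87]}: π^{-1}(V) = {86, 87} ∈ τ ✓.
  V = {[88]}: π^{-1}(V) = {88} ∉ τ ✗.
  V = {[86=87], [88]}: π^{-1}(V) = {86, 87, 88} ∉ τ ✗.
  V = {[89]}: π^{-1}(V) = {89} ∈ τ ✓.
  V = {[86=87], [89]}: π^{-1}(V) = {86, 87, 89} ∈ τ ✓.
  V = {[88], [89]}: π^{-1}(V) = {88, 89} ∉ τ ✗.
  V = {[86=87], [88], [89]}: π^{-1}(V) = {86, 87, 88, 89} ∉ τ ✗.
  V = {[90]}: π^{-1}(V) = {90} ∈ τ ✓.
  V = {[86=87], [90]}: π^{-1}(V) = {86, 87, 90} ∈ τ ✓.
  V = {[88], [90]}: π^{-1}(V) = {88, 90} ∈ τ ✓.
  V = {[86=87], [88], [90]}: π^{-1}(V) = {86, 87, 88, 90} ∈ τ ✓.
  V = {[89], [90]}: π^{-1}(V) = {89, 90} ∈ τ ✓.
  V = {[86=87], [89], [90]}: π^{-1}(V) = {86, 87, 89, 90} ∈ τ ✓.
  V = {[88], [89], [90]}: π^{-1}(V) = {88, 89, 90} ∈ τ ✓.
  V = {[86=87], [88], [89], [90]}: π^{-1}(V) = {86, 87, 88, 89, 90} ∈ τ ✓.
Open sets in the quotient: τ_Q = {{}, {[86=87]}, {[89]}, {[86=87], [89]}, {[90]}, {[86=87], [90]}, {[88], [90]}, {[86=87], [88], [90]}, {[89], [90]}, {[86=87], [89], [90]}, {[88], [89], [90]}, {[86=87], [88], [89], [90]}} (12 elements).


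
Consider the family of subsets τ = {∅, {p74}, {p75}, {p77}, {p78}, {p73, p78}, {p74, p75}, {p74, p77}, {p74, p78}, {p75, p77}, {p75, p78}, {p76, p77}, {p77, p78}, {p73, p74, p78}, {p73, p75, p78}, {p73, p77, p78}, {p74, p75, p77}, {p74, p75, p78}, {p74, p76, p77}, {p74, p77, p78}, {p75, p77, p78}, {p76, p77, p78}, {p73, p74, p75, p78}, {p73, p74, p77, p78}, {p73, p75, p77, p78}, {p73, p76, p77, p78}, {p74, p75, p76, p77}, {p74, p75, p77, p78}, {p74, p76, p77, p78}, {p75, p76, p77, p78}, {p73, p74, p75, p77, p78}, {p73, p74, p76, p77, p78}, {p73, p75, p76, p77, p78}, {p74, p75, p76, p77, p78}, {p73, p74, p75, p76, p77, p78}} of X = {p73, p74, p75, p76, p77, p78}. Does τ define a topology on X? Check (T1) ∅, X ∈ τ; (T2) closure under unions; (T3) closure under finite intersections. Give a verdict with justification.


τ is NOT a topology on X.

Axiom (T1): ∅ ∈ τ? Yes; X ∈ τ? Yes.
Axiom (T2/T3): check pairwise unions and intersections of members of τ.
Counterexample for (T2): {p75} ∪ {p76, p77} = {p75, p76, p77} ∉ τ. Therefore τ is NOT a topology.


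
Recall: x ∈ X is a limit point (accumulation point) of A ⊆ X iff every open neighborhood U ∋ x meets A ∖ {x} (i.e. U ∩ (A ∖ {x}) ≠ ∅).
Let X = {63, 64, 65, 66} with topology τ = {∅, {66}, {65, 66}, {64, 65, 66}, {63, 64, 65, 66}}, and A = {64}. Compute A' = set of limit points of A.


A' = {63}

For each x ∈ X, list the open sets U ∈ τ with x ∈ U, then check whether U ∩ (A ∖ {x}) ≠ ∅ for every such U.
  x = 63: opens ∋ x are {63, 64, 65, 66}; each meets A ∖ {63}, so x IS a limit point.
  x = 64: open {64, 65, 66} ∋ x has {64, 65, 66} ∩ (A ∖ {64}) = ∅, so x is NOT a limit point.
  x = 65: open {65, 66} ∋ x has {65, 66} ∩ (A ∖ {65}) = ∅, so x is NOT a limit point.
  x = 66: open {66} ∋ x has {66} ∩ (A ∖ {66}) = ∅, so x is NOT a limit point.
Collecting: A' = {63}.


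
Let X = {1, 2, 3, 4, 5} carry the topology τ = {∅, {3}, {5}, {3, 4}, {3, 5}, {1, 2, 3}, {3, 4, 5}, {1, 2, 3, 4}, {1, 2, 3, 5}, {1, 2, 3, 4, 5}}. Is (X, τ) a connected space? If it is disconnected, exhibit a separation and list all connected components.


(X, τ) is disconnected; components = [{5}, {1, 2, 3, 4}].

Find clopen sets (U ∈ τ with X ∖ U ∈ τ):
  U = ∅, X ∖ U = {1, 2, 3, 4, 5} — both open, so U is clopen.
  U = {5}, X ∖ U = {1, 2, 3, 4} — both open, so U is clopen.
  U = {1, 2, 3, 4}, X ∖ U = {5} — both open, so U is clopen.
  U = {1, 2, 3, 4, 5}, X ∖ U = ∅ — both open, so U is clopen.
Nontrivial clopen(s) exist: e.g. {1, 2, 3, 4}. So (X, τ) is disconnected.
Compute connected components by grouping points that agree on all clopens:
  component: {5}
  component: {1, 2, 3, 4}


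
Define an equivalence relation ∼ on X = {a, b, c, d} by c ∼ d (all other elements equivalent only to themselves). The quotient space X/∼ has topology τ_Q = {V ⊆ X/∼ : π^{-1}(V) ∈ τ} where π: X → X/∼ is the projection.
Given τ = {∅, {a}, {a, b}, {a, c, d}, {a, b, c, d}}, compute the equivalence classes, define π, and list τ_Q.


X/∼ = {[a], [b], [c=d]}; |τ_Q| = 5.

Equivalence classes: [a], [b], [c=d].
Quotient map π: X → X/∼ sends a ↦ [a], b ↦ [b], c ↦ [c=d], d ↦ [c=d].
For each subset V ⊆ X/∼, compute π^{-1}(V) ⊆ X and check whether π^{-1}(V) ∈ τ. V is open in τ_Q iff π^{-1}(V) ∈ τ.
  V = {}: π^{-1}(V) = ∅ ∈ τ ✓.
  V = {[a]}: π^{-1}(V) = {a} ∈ τ ✓.
  V = {[b]}: π^{-1}(V) = {b} ∉ τ ✗.
  V = {[a], [b]}: π^{-1}(V) = {a, b} ∈ τ ✓.
  V = {[c=d]}: π^{-1}(V) = {c, d} ∉ τ ✗.
  V = {[a], [c=d]}: π^{-1}(V) = {a, c, d} ∈ τ ✓.
  V = {[b], [c=d]}: π^{-1}(V) = {b, c, d} ∉ τ ✗.
  V = {[a], [b], [c=d]}: π^{-1}(V) = {a, b, c, d} ∈ τ ✓.
Open sets in the quotient: τ_Q = {{}, {[a]}, {[a], [b]}, {[a], [c=d]}, {[a], [b], [c=d]}} (5 elements).


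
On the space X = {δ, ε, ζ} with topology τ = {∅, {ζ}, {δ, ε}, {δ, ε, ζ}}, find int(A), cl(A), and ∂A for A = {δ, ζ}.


int(A) = {ζ}, cl(A) = {δ, ε, ζ}, ∂A = {δ, ε}.

Closed sets in (X, τ) are complements of opens:
  closed(X, τ) = {∅, {ζ}, {δ, ε}, {δ, ε, ζ}}.
int(A) = ⋃ {U ∈ τ : U ⊆ A}. Opens contained in A: ∅, {ζ}.
Taking the union of these: int(A) = {ζ}.
cl(A) = ⋂ {C closed : A ⊆ C}. Closed sets containing A: {δ, ε, ζ}.
Intersecting these: cl(A) = {δ, ε, ζ}.
∂A = cl(A) ∖ int(A) = {δ, ε, ζ} ∖ {ζ} = {δ, ε}.


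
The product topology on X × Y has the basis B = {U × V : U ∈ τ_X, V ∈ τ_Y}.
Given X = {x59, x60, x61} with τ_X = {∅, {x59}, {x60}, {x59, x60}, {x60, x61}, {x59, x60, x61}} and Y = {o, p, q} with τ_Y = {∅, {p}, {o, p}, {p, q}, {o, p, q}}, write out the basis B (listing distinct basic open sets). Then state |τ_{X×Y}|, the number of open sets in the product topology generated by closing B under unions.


Basis B = {∅ × ∅, {x59} × {p}, {x60} × {p}, {x59} × {o, p}, {x59} × {p, q}, {x59, x60} × {p}, {x60} × {o, p}, {x60} × {p, q}, {x60, x61} × {p}, {x59} × {o, p, q}, {x59, x60, x61} × {p}, {x60} × {o, p, q}, {x59, x60} × {o, p}, {x59, x60} × {p, q}, {x60, x61} × {o, p}, {x60, x61} × {p, q}, {x59, x60} × {o, p, q}, {x59, x60, x61} × {o, p}, {x59, x60, x61} × {p, q}, {x60, x61} × {o, p, q}, {x59, x60, x61} × {o, p, q}}; |τ_{X×Y}| = 70.

Enumerate products U × V with U ∈ τ_X, V ∈ τ_Y (deduplicated):
  ∅ × ∅ = {} (∅)
  {x59} × {p} = {(x59,p)}
  {x60} × {p} = {(x60,p)}
  {x59} × {o, p} = {(x59,o), (x59,p)}
  {x59} × {p, q} = {(x59,p), (x59,q)}
  {x59, x60} × {p} = {(x59,p), (x60,p)}
  {x60} × {o, p} = {(x60,o), (x60,p)}
  {x60} × {p, q} = {(x60,p), (x60,q)}
  {x60, x61} × {p} = {(x60,p), (x61,p)}
  {x59} × {o, p, q} = {(x59,o), (x59,p), (x59,q)}
  {x59, x60, x61} × {p} = {(x59,p), (x60,p), (x61,p)}
  {x60} × {o, p, q} = {(x60,o), (x60,p), (x60,q)}
  {x59, x60} × {o, p} = {(x59,o), (x59,p), (x60,o), (x60,p)}
  {x59, x60} × {p, q} = {(x59,p), (x59,q), (x60,p), (x60,q)}
  {x60, x61} × {o, p} = {(x60,o), (x60,p), (x61,o), (x61,p)}
  {x60, x61} × {p, q} = {(x60,p), (x60,q), (x61,p), (x61,q)}
  {x59, x60} × {o, p, q} = {(x59,o), (x59,p), (x59,q), (x60,o), (x60,p), (x60,q)}
  {x59, x60, x61} × {o, p} = {(x59,o), (x59,p), (x60,o), (x60,p), (x61,o), (x61,p)}
  {x59, x60, x61} × {p, q} = {(x59,p), (x59,q), (x60,p), (x60,q), (x61,p), (x61,q)}
  {x60, x61} × {o, p, q} = {(x60,o), (x60,p), (x60,q), (x61,o), (x61,p), (x61,q)}
  {x59, x60, x61} × {o, p, q} = {(x59,o), (x59,p), (x59,q), (x60,o), (x60,p), (x60,q), (x61,o), (x61,p), (x61,q)}
These 21 distinct sets form the basis B.
Close under arbitrary unions to get τ_{X×Y}; counting gives |τ_{X×Y}| = 70.


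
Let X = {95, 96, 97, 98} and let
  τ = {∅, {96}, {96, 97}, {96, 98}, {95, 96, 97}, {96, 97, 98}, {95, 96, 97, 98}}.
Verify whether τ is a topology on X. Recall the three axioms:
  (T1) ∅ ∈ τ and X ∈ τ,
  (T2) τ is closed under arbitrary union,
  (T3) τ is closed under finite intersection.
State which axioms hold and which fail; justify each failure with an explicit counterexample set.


τ IS a topology on X.

Axiom (T1): ∅ ∈ τ? Yes; X ∈ τ? Yes.
Axiom (T2/T3): check pairwise unions and intersections of members of τ.
All pairwise intersections and unions checked — each lies in τ. Therefore τ satisfies (T1), (T2), (T3): it IS a topology on X.


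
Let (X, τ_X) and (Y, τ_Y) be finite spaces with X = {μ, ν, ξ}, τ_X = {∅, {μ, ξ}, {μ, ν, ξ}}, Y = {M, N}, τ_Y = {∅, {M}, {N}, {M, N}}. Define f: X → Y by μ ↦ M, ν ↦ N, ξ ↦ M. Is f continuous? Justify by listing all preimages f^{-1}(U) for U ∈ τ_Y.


f is NOT continuous.

Compute f^{-1}(U) for each U ∈ τ_Y:
  U = ∅: f^{-1}(U) = ∅ ∈ τ_X ✓.
  U = {M}: f^{-1}(U) = {μ, ξ} ∈ τ_X ✓.
  U = {N}: f^{-1}(U) = {ν} ∉ τ_X ✗.
  U = {M, N}: f^{-1}(U) = {μ, ν, ξ} ∈ τ_X ✓.
Found U = {N} with f^{-1}(U) = {ν} not in τ_X. Therefore f is NOT continuous.


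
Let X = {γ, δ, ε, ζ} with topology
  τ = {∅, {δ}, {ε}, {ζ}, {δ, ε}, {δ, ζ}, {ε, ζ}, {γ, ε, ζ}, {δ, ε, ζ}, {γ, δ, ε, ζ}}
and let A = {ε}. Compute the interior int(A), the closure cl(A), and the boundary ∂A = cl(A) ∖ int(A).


int(A) = {ε}, cl(A) = {γ, ε}, ∂A = {γ}.

Closed sets in (X, τ) are complements of opens:
  closed(X, τ) = {∅, {γ}, {δ}, {γ, δ}, {γ, ε}, {γ, ζ}, {γ, δ, ε}, {γ, δ, ζ}, {γ, ε, ζ}, {γ, δ, ε, ζ}}.
int(A) = ⋃ {U ∈ τ : U ⊆ A}. Opens contained in A: ∅, {ε}.
Taking the union of these: int(A) = {ε}.
cl(A) = ⋂ {C closed : A ⊆ C}. Closed sets containing A: {γ, ε}, {γ, δ, ε}, {γ, ε, ζ}, {γ, δ, ε, ζ}.
Intersecting these: cl(A) = {γ, ε}.
∂A = cl(A) ∖ int(A) = {γ, ε} ∖ {ε} = {γ}.


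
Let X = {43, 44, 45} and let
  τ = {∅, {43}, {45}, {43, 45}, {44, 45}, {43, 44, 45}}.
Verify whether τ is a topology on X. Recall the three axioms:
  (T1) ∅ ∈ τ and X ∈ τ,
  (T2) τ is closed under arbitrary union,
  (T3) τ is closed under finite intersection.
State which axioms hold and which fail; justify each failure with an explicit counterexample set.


τ IS a topology on X.

Axiom (T1): ∅ ∈ τ? Yes; X ∈ τ? Yes.
Axiom (T2/T3): check pairwise unions and intersections of members of τ.
All pairwise intersections and unions checked — each lies in τ. Therefore τ satisfies (T1), (T2), (T3): it IS a topology on X.


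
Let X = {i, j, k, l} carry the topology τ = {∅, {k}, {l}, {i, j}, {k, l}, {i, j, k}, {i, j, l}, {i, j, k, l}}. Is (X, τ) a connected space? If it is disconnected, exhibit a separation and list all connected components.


(X, τ) is disconnected; components = [{k}, {l}, {i, j}].

Find clopen sets (U ∈ τ with X ∖ U ∈ τ):
  U = ∅, X ∖ U = {i, j, k, l} — both open, so U is clopen.
  U = {k}, X ∖ U = {i, j, l} — both open, so U is clopen.
  U = {l}, X ∖ U = {i, j, k} — both open, so U is clopen.
  U = {i, j}, X ∖ U = {k, l} — both open, so U is clopen.
  U = {k, l}, X ∖ U = {i, j} — both open, so U is clopen.
  U = {i, j, k}, X ∖ U = {l} — both open, so U is clopen.
  U = {i, j, l}, X ∖ U = {k} — both open, so U is clopen.
  U = {i, j, k, l}, X ∖ U = ∅ — both open, so U is clopen.
Nontrivial clopen(s) exist: e.g. {i, j}. So (X, τ) is disconnected.
Compute connected components by grouping points that agree on all clopens:
  component: {k}
  component: {l}
  component: {i, j}


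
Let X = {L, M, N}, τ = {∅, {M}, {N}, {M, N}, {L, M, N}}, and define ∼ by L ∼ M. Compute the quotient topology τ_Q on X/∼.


X/∼ = {[L=M], [N]}; |τ_Q| = 3.

Equivalence classes: [L=M], [N].
Quotient map π: X → X/∼ sends L ↦ [L=M], M ↦ [L=M], N ↦ [N].
For each subset V ⊆ X/∼, compute π^{-1}(V) ⊆ X and check whether π^{-1}(V) ∈ τ. V is open in τ_Q iff π^{-1}(V) ∈ τ.
  V = {}: π^{-1}(V) = ∅ ∈ τ ✓.
  V = {[L=M]}: π^{-1}(V) = {L, M} ∉ τ ✗.
  V = {[N]}: π^{-1}(V) = {N} ∈ τ ✓.
  V = {[L=M], [N]}: π^{-1}(V) = {L, M, N} ∈ τ ✓.
Open sets in the quotient: τ_Q = {{}, {[N]}, {[L=M], [N]}} (3 elements).


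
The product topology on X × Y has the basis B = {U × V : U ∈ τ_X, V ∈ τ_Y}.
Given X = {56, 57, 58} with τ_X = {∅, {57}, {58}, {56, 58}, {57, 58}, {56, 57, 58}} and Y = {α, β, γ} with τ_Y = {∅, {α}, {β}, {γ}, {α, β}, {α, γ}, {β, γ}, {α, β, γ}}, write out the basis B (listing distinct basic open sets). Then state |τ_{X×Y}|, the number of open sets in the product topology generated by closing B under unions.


Basis B = {∅ × ∅, {57} × {α}, {57} × {β}, {57} × {γ}, {58} × {α}, {58} × {β}, {58} × {γ}, {56, 58} × {α}, {56, 58} × {β}, {56, 58} × {γ}, {57} × {α, β}, {57} × {α, γ}, {57, 58} × {α}, {57} × {β, γ}, {57, 58} × {β}, {57, 58} × {γ}, {58} × {α, β}, {58} × {α, γ}, {58} × {β, γ}, {56, 57, 58} × {α}, {56, 57, 58} × {β}, {56, 57, 58} × {γ}, {57} × {α, β, γ}, {58} × {α, β, γ}, {56, 58} × {α, β}, {56, 58} × {α, γ}, {56, 58} × {β, γ}, {57, 58} × {α, β}, {57, 58} × {α, γ}, {57, 58} × {β, γ}, {56, 58} × {α, β, γ}, {56, 57, 58} × {α, β}, {56, 57, 58} × {α, γ}, {56, 57, 58} × {β, γ}, {57, 58} × {α, β, γ}, {56, 57, 58} × {α, β, γ}}; |τ_{X×Y}| = 216.

Enumerate products U × V with U ∈ τ_X, V ∈ τ_Y (deduplicated):
  ∅ × ∅ = {} (∅)
  {57} × {α} = {(57,α)}
  {57} × {β} = {(57,β)}
  {57} × {γ} = {(57,γ)}
  {58} × {α} = {(58,α)}
  {58} × {β} = {(58,β)}
  {58} × {γ} = {(58,γ)}
  {56, 58} × {α} = {(56,α), (58,α)}
  {56, 58} × {β} = {(56,β), (58,β)}
  {56, 58} × {γ} = {(56,γ), (58,γ)}
  {57} × {α, β} = {(57,α), (57,β)}
  {57} × {α, γ} = {(57,α), (57,γ)}
  {57, 58} × {α} = {(57,α), (58,α)}
  {57} × {β, γ} = {(57,β), (57,γ)}
  {57, 58} × {β} = {(57,β), (58,β)}
  {57, 58} × {γ} = {(57,γ), (58,γ)}
  {58} × {α, β} = {(58,α), (58,β)}
  {58} × {α, γ} = {(58,α), (58,γ)}
  {58} × {β, γ} = {(58,β), (58,γ)}
  {56, 57, 58} × {α} = {(56,α), (57,α), (58,α)}
  {56, 57, 58} × {β} = {(56,β), (57,β), (58,β)}
  {56, 57, 58} × {γ} = {(56,γ), (57,γ), (58,γ)}
  {57} × {α, β, γ} = {(57,α), (57,β), (57,γ)}
  {58} × {α, β, γ} = {(58,α), (58,β), (58,γ)}
  {56, 58} × {α, β} = {(56,α), (56,β), (58,α), (58,β)}
  {56, 58} × {α, γ} = {(56,α), (56,γ), (58,α), (58,γ)}
  {56, 58} × {β, γ} = {(56,β), (56,γ), (58,β), (58,γ)}
  {57, 58} × {α, β} = {(57,α), (57,β), (58,α), (58,β)}
  {57, 58} × {α, γ} = {(57,α), (57,γ), (58,α), (58,γ)}
  {57, 58} × {β, γ} = {(57,β), (57,γ), (58,β), (58,γ)}
  {56, 58} × {α, β, γ} = {(56,α), (56,β), (56,γ), (58,α), (58,β), (58,γ)}
  {56, 57, 58} × {α, β} = {(56,α), (56,β), (57,α), (57,β), (58,α), (58,β)}
  {56, 57, 58} × {α, γ} = {(56,α), (56,γ), (57,α), (57,γ), (58,α), (58,γ)}
  {56, 57, 58} × {β, γ} = {(56,β), (56,γ), (57,β), (57,γ), (58,β), (58,γ)}
  {57, 58} × {α, β, γ} = {(57,α), (57,β), (57,γ), (58,α), (58,β), (58,γ)}
  {56, 57, 58} × {α, β, γ} = {(56,α), (56,β), (56,γ), (57,α), (57,β), (57,γ), (58,α), (58,β), (58,γ)}
These 36 distinct sets form the basis B.
Close under arbitrary unions to get τ_{X×Y}; counting gives |τ_{X×Y}| = 216.


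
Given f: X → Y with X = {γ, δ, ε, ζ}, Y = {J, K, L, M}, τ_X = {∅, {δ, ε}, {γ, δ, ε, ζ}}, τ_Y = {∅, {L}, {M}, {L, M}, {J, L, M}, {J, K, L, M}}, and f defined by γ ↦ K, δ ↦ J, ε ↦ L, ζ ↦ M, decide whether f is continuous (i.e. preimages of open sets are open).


f is NOT continuous.

Compute f^{-1}(U) for each U ∈ τ_Y:
  U = ∅: f^{-1}(U) = ∅ ∈ τ_X ✓.
  U = {L}: f^{-1}(U) = {ε} ∉ τ_X ✗.
  U = {M}: f^{-1}(U) = {ζ} ∉ τ_X ✗.
  U = {L, M}: f^{-1}(U) = {ε, ζ} ∉ τ_X ✗.
  U = {J, L, M}: f^{-1}(U) = {δ, ε, ζ} ∉ τ_X ✗.
  U = {J, K, L, M}: f^{-1}(U) = {γ, δ, ε, ζ} ∈ τ_X ✓.
Found U = {L} with f^{-1}(U) = {ε} not in τ_X. Therefore f is NOT continuous.


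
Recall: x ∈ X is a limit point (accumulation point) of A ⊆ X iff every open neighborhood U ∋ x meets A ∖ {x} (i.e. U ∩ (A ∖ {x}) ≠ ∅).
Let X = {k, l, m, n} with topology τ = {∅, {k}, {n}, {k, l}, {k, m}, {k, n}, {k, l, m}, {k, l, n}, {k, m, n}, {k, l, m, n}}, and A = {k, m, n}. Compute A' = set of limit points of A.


A' = {l, m}

For each x ∈ X, list the open sets U ∈ τ with x ∈ U, then check whether U ∩ (A ∖ {x}) ≠ ∅ for every such U.
  x = k: open {k} ∋ x has {k} ∩ (A ∖ {k}) = ∅, so x is NOT a limit point.
  x = l: opens ∋ x are {k, l}, {k, l, m}, {k, l, n}, {k, l, m, n}; each meets A ∖ {l}, so x IS a limit point.
  x = m: opens ∋ x are {k, m}, {k, l, m}, {k, m, n}, {k, l, m, n}; each meets A ∖ {m}, so x IS a limit point.
  x = n: open {n} ∋ x has {n} ∩ (A ∖ {n}) = ∅, so x is NOT a limit point.
Collecting: A' = {l, m}.


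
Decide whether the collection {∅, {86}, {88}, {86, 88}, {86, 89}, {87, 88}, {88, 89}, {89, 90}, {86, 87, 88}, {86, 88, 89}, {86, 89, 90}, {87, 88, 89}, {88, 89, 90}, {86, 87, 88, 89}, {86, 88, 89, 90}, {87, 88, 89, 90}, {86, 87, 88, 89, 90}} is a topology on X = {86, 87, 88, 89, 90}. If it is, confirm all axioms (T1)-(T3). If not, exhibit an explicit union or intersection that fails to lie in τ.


τ is NOT a topology on X.

Axiom (T1): ∅ ∈ τ? Yes; X ∈ τ? Yes.
Axiom (T2/T3): check pairwise unions and intersections of members of τ.
Counterexample for (T3): {86, 89} ∩ {88, 89} = {89} ∉ τ. Therefore τ is NOT a topology.


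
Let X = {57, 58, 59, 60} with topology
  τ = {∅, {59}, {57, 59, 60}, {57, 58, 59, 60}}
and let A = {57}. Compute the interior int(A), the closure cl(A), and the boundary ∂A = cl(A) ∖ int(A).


int(A) = ∅, cl(A) = {57, 58, 60}, ∂A = {57, 58, 60}.

Closed sets in (X, τ) are complements of opens:
  closed(X, τ) = {∅, {58}, {57, 58, 60}, {57, 58, 59, 60}}.
int(A) = ⋃ {U ∈ τ : U ⊆ A}. Opens contained in A: ∅.
Taking the union of these: int(A) = ∅.
cl(A) = ⋂ {C closed : A ⊆ C}. Closed sets containing A: {57, 58, 60}, {57, 58, 59, 60}.
Intersecting these: cl(A) = {57, 58, 60}.
∂A = cl(A) ∖ int(A) = {57, 58, 60} ∖ ∅ = {57, 58, 60}.


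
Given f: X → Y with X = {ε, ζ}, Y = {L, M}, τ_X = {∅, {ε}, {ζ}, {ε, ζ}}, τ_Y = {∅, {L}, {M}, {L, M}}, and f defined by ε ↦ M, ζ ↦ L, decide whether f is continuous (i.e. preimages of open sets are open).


f IS continuous.

Compute f^{-1}(U) for each U ∈ τ_Y:
  U = ∅: f^{-1}(U) = ∅ ∈ τ_X ✓.
  U = {L}: f^{-1}(U) = {ζ} ∈ τ_X ✓.
  U = {M}: f^{-1}(U) = {ε} ∈ τ_X ✓.
  U = {L, M}: f^{-1}(U) = {ε, ζ} ∈ τ_X ✓.
Every preimage lies in τ_X, so f IS continuous.


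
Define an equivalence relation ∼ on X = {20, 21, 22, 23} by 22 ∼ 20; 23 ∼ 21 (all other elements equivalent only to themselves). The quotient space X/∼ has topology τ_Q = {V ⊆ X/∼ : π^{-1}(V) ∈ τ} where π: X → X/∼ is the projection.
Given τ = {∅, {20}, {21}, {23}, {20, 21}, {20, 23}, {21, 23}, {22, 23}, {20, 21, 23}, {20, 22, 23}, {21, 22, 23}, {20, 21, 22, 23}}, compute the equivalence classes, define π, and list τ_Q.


X/∼ = {[20=22], [21=23]}; |τ_Q| = 3.

Equivalence classes: [20=22], [21=23].
Quotient map π: X → X/∼ sends 20 ↦ [20=22], 21 ↦ [21=23], 22 ↦ [20=22], 23 ↦ [21=23].
For each subset V ⊆ X/∼, compute π^{-1}(V) ⊆ X and check whether π^{-1}(V) ∈ τ. V is open in τ_Q iff π^{-1}(V) ∈ τ.
  V = {}: π^{-1}(V) = ∅ ∈ τ ✓.
  V = {[20=22]}: π^{-1}(V) = {20, 22} ∉ τ ✗.
  V = {[21=23]}: π^{-1}(V) = {21, 23} ∈ τ ✓.
  V = {[20=22], [21=23]}: π^{-1}(V) = {20, 21, 22, 23} ∈ τ ✓.
Open sets in the quotient: τ_Q = {{}, {[21=23]}, {[20=22], [21=23]}} (3 elements).


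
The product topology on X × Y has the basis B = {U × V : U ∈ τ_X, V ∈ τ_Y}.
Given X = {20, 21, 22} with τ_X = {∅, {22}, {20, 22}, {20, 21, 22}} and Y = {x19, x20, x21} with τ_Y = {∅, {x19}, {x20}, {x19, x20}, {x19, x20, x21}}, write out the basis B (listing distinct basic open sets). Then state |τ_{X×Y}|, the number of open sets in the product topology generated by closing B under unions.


Basis B = {∅ × ∅, {22} × {x19}, {22} × {x20}, {20, 22} × {x19}, {20, 22} × {x20}, {22} × {x19, x20}, {20, 21, 22} × {x19}, {20, 21, 22} × {x20}, {22} × {x19, x20, x21}, {20, 22} × {x19, x20}, {20, 22} × {x19, x20, x21}, {20, 21, 22} × {x19, x20}, {20, 21, 22} × {x19, x20, x21}}; |τ_{X×Y}| = 30.

Enumerate products U × V with U ∈ τ_X, V ∈ τ_Y (deduplicated):
  ∅ × ∅ = {} (∅)
  {22} × {x19} = {(22,x19)}
  {22} × {x20} = {(22,x20)}
  {20, 22} × {x19} = {(20,x19), (22,x19)}
  {20, 22} × {x20} = {(20,x20), (22,x20)}
  {22} × {x19, x20} = {(22,x19), (22,x20)}
  {20, 21, 22} × {x19} = {(20,x19), (21,x19), (22,x19)}
  {20, 21, 22} × {x20} = {(20,x20), (21,x20), (22,x20)}
  {22} × {x19, x20, x21} = {(22,x19), (22,x20), (22,x21)}
  {20, 22} × {x19, x20} = {(20,x19), (20,x20), (22,x19), (22,x20)}
  {20, 22} × {x19, x20, x21} = {(20,x19), (20,x20), (20,x21), (22,x19), (22,x20), (22,x21)}
  {20, 21, 22} × {x19, x20} = {(20,x19), (20,x20), (21,x19), (21,x20), (22,x19), (22,x20)}
  {20, 21, 22} × {x19, x20, x21} = {(20,x19), (20,x20), (20,x21), (21,x19), (21,x20), (21,x21), (22,x19), (22,x20), (22,x21)}
These 13 distinct sets form the basis B.
Close under arbitrary unions to get τ_{X×Y}; counting gives |τ_{X×Y}| = 30.


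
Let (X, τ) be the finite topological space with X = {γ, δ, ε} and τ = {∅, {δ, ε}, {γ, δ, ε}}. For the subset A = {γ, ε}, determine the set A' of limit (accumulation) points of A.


A' = {γ, δ}

For each x ∈ X, list the open sets U ∈ τ with x ∈ U, then check whether U ∩ (A ∖ {x}) ≠ ∅ for every such U.
  x = γ: opens ∋ x are {γ, δ, ε}; each meets A ∖ {γ}, so x IS a limit point.
  x = δ: opens ∋ x are {δ, ε}, {γ, δ, ε}; each meets A ∖ {δ}, so x IS a limit point.
  x = ε: open {δ, ε} ∋ x has {δ, ε} ∩ (A ∖ {ε}) = ∅, so x is NOT a limit point.
Collecting: A' = {γ, δ}.


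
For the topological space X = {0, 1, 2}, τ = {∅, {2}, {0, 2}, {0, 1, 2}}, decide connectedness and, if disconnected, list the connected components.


(X, τ) is connected.

Find clopen sets (U ∈ τ with X ∖ U ∈ τ):
  U = ∅, X ∖ U = {0, 1, 2} — both open, so U is clopen.
  U = {0, 1, 2}, X ∖ U = ∅ — both open, so U is clopen.
Only trivial clopens (∅ and X) exist, so (X, τ) is connected.
Compute connected components by grouping points that agree on all clopens:
  component: {0, 1, 2}


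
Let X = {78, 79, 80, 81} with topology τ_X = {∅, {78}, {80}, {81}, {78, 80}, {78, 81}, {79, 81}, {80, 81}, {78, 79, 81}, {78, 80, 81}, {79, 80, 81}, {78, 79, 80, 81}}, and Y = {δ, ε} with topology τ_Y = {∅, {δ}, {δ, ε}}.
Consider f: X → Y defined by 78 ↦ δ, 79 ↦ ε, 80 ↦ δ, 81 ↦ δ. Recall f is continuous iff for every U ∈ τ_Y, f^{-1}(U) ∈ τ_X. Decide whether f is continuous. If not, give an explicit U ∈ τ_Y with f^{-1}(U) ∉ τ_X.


f IS continuous.

Compute f^{-1}(U) for each U ∈ τ_Y:
  U = ∅: f^{-1}(U) = ∅ ∈ τ_X ✓.
  U = {δ}: f^{-1}(U) = {78, 80, 81} ∈ τ_X ✓.
  U = {δ, ε}: f^{-1}(U) = {78, 79, 80, 81} ∈ τ_X ✓.
Every preimage lies in τ_X, so f IS continuous.


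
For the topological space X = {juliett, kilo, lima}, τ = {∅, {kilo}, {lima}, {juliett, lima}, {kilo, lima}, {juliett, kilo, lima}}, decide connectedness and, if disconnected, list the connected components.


(X, τ) is disconnected; components = [{kilo}, {juliett, lima}].

Find clopen sets (U ∈ τ with X ∖ U ∈ τ):
  U = ∅, X ∖ U = {juliett, kilo, lima} — both open, so U is clopen.
  U = {kilo}, X ∖ U = {juliett, lima} — both open, so U is clopen.
  U = {juliett, lima}, X ∖ U = {kilo} — both open, so U is clopen.
  U = {juliett, kilo, lima}, X ∖ U = ∅ — both open, so U is clopen.
Nontrivial clopen(s) exist: e.g. {juliett, lima}. So (X, τ) is disconnected.
Compute connected components by grouping points that agree on all clopens:
  component: {kilo}
  component: {juliett, lima}


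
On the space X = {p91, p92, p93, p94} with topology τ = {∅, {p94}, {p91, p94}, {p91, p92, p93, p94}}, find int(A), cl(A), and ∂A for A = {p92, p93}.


int(A) = ∅, cl(A) = {p92, p93}, ∂A = {p92, p93}.

Closed sets in (X, τ) are complements of opens:
  closed(X, τ) = {∅, {p92, p93}, {p91, p92, p93}, {p91, p92, p93, p94}}.
int(A) = ⋃ {U ∈ τ : U ⊆ A}. Opens contained in A: ∅.
Taking the union of these: int(A) = ∅.
cl(A) = ⋂ {C closed : A ⊆ C}. Closed sets containing A: {p92, p93}, {p91, p92, p93}, {p91, p92, p93, p94}.
Intersecting these: cl(A) = {p92, p93}.
∂A = cl(A) ∖ int(A) = {p92, p93} ∖ ∅ = {p92, p93}.


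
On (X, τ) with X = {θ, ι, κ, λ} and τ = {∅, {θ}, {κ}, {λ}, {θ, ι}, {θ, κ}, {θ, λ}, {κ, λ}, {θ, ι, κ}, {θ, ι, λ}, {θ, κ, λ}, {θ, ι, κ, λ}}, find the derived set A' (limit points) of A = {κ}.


A' = ∅

For each x ∈ X, list the open sets U ∈ τ with x ∈ U, then check whether U ∩ (A ∖ {x}) ≠ ∅ for every such U.
  x = θ: open {θ} ∋ x has {θ} ∩ (A ∖ {θ}) = ∅, so x is NOT a limit point.
  x = ι: open {θ, ι} ∋ x has {θ, ι} ∩ (A ∖ {ι}) = ∅, so x is NOT a limit point.
  x = κ: open {κ} ∋ x has {κ} ∩ (A ∖ {κ}) = ∅, so x is NOT a limit point.
  x = λ: open {λ} ∋ x has {λ} ∩ (A ∖ {λ}) = ∅, so x is NOT a limit point.
Collecting: A' = ∅.


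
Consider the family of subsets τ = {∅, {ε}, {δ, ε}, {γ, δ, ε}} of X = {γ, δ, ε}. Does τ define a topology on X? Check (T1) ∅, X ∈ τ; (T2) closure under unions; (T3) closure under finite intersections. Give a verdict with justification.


τ IS a topology on X.

Axiom (T1): ∅ ∈ τ? Yes; X ∈ τ? Yes.
Axiom (T2/T3): check pairwise unions and intersections of members of τ.
All pairwise intersections and unions checked — each lies in τ. Therefore τ satisfies (T1), (T2), (T3): it IS a topology on X.


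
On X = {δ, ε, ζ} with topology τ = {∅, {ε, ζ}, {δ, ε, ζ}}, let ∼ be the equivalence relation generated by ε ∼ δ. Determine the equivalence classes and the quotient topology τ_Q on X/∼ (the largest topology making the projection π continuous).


X/∼ = {[δ=ε], [ζ]}; |τ_Q| = 2.

Equivalence classes: [δ=ε], [ζ].
Quotient map π: X → X/∼ sends δ ↦ [δ=ε], ε ↦ [δ=ε], ζ ↦ [ζ].
For each subset V ⊆ X/∼, compute π^{-1}(V) ⊆ X and check whether π^{-1}(V) ∈ τ. V is open in τ_Q iff π^{-1}(V) ∈ τ.
  V = {}: π^{-1}(V) = ∅ ∈ τ ✓.
  V = {[δ=ε]}: π^{-1}(V) = {δ, ε} ∉ τ ✗.
  V = {[ζ]}: π^{-1}(V) = {ζ} ∉ τ ✗.
  V = {[δ=ε], [ζ]}: π^{-1}(V) = {δ, ε, ζ} ∈ τ ✓.
Open sets in the quotient: τ_Q = {{}, {[δ=ε], [ζ]}} (2 elements).


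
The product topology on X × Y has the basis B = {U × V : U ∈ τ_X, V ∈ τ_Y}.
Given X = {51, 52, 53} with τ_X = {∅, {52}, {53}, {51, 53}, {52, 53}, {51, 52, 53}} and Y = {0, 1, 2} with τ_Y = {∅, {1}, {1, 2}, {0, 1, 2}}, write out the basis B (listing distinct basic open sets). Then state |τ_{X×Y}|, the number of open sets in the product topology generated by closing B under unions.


Basis B = {∅ × ∅, {52} × {1}, {53} × {1}, {51, 53} × {1}, {52} × {1, 2}, {52, 53} × {1}, {53} × {1, 2}, {51, 52, 53} × {1}, {52} × {0, 1, 2}, {53} × {0, 1, 2}, {51, 53} × {1, 2}, {52, 53} × {1, 2}, {51, 53} × {0, 1, 2}, {51, 52, 53} × {1, 2}, {52, 53} × {0, 1, 2}, {51, 52, 53} × {0, 1, 2}}; |τ_{X×Y}| = 40.

Enumerate products U × V with U ∈ τ_X, V ∈ τ_Y (deduplicated):
  ∅ × ∅ = {} (∅)
  {52} × {1} = {(52,1)}
  {53} × {1} = {(53,1)}
  {51, 53} × {1} = {(51,1), (53,1)}
  {52} × {1, 2} = {(52,1), (52,2)}
  {52, 53} × {1} = {(52,1), (53,1)}
  {53} × {1, 2} = {(53,1), (53,2)}
  {51, 52, 53} × {1} = {(51,1), (52,1), (53,1)}
  {52} × {0, 1, 2} = {(52,0), (52,1), (52,2)}
  {53} × {0, 1, 2} = {(53,0), (53,1), (53,2)}
  {51, 53} × {1, 2} = {(51,1), (51,2), (53,1), (53,2)}
  {52, 53} × {1, 2} = {(52,1), (52,2), (53,1), (53,2)}
  {51, 53} × {0, 1, 2} = {(51,0), (51,1), (51,2), (53,0), (53,1), (53,2)}
  {51, 52, 53} × {1, 2} = {(51,1), (51,2), (52,1), (52,2), (53,1), (53,2)}
  {52, 53} × {0, 1, 2} = {(52,0), (52,1), (52,2), (53,0), (53,1), (53,2)}
  {51, 52, 53} × {0, 1, 2} = {(51,0), (51,1), (51,2), (52,0), (52,1), (52,2), (53,0), (53,1), (53,2)}
These 16 distinct sets form the basis B.
Close under arbitrary unions to get τ_{X×Y}; counting gives |τ_{X×Y}| = 40.


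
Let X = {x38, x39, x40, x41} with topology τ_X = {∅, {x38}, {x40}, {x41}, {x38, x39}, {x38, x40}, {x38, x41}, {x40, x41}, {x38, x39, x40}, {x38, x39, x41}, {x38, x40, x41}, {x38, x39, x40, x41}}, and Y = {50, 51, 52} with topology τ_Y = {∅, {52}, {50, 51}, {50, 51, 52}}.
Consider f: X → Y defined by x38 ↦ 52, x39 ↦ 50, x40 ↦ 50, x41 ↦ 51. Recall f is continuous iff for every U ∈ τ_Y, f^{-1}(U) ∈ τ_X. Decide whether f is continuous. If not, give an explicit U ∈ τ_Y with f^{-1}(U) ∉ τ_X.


f is NOT continuous.

Compute f^{-1}(U) for each U ∈ τ_Y:
  U = ∅: f^{-1}(U) = ∅ ∈ τ_X ✓.
  U = {52}: f^{-1}(U) = {x38} ∈ τ_X ✓.
  U = {50, 51}: f^{-1}(U) = {x39, x40, x41} ∉ τ_X ✗.
  U = {50, 51, 52}: f^{-1}(U) = {x38, x39, x40, x41} ∈ τ_X ✓.
Found U = {50, 51} with f^{-1}(U) = {x39, x40, x41} not in τ_X. Therefore f is NOT continuous.


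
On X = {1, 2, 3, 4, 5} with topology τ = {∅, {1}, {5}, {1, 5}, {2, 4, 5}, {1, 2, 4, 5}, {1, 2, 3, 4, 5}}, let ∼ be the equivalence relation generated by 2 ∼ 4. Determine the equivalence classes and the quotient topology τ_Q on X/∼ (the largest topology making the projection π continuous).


X/∼ = {[1], [2=4], [3], [5]}; |τ_Q| = 7.

Equivalence classes: [1], [2=4], [3], [5].
Quotient map π: X → X/∼ sends 1 ↦ [1], 2 ↦ [2=4], 3 ↦ [3], 4 ↦ [2=4], 5 ↦ [5].
For each subset V ⊆ X/∼, compute π^{-1}(V) ⊆ X and check whether π^{-1}(V) ∈ τ. V is open in τ_Q iff π^{-1}(V) ∈ τ.
  V = {}: π^{-1}(V) = ∅ ∈ τ ✓.
  V = {[1]}: π^{-1}(V) = {1} ∈ τ ✓.
  V = {[2=4]}: π^{-1}(V) = {2, 4} ∉ τ ✗.
  V = {[1], [2=4]}: π^{-1}(V) = {1, 2, 4} ∉ τ ✗.
  V = {[3]}: π^{-1}(V) = {3} ∉ τ ✗.
  V = {[1], [3]}: π^{-1}(V) = {1, 3} ∉ τ ✗.
  V = {[2=4], [3]}: π^{-1}(V) = {2, 3, 4} ∉ τ ✗.
  V = {[1], [2=4], [3]}: π^{-1}(V) = {1, 2, 3, 4} ∉ τ ✗.
  V = {[5]}: π^{-1}(V) = {5} ∈ τ ✓.
  V = {[1], [5]}: π^{-1}(V) = {1, 5} ∈ τ ✓.
  V = {[2=4], [5]}: π^{-1}(V) = {2, 4, 5} ∈ τ ✓.
  V = {[1], [2=4], [5]}: π^{-1}(V) = {1, 2, 4, 5} ∈ τ ✓.
  V = {[3], [5]}: π^{-1}(V) = {3, 5} ∉ τ ✗.
  V = {[1], [3], [5]}: π^{-1}(V) = {1, 3, 5} ∉ τ ✗.
  V = {[2=4], [3], [5]}: π^{-1}(V) = {2, 3, 4, 5} ∉ τ ✗.
  V = {[1], [2=4], [3], [5]}: π^{-1}(V) = {1, 2, 3, 4, 5} ∈ τ ✓.
Open sets in the quotient: τ_Q = {{}, {[1]}, {[5]}, {[1], [5]}, {[2=4], [5]}, {[1], [2=4], [5]}, {[1], [2=4], [3], [5]}} (7 elements).


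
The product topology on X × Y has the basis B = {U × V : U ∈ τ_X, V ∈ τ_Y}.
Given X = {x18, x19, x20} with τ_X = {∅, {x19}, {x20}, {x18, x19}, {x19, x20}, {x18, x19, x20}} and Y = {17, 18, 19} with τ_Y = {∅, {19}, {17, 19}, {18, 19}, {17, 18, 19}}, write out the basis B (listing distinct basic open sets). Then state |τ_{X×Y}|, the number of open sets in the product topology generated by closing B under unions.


Basis B = {∅ × ∅, {x19} × {19}, {x20} × {19}, {x18, x19} × {19}, {x19} × {17, 19}, {x19} × {18, 19}, {x19, x20} × {19}, {x20} × {17, 19}, {x20} × {18, 19}, {x18, x19, x20} × {19}, {x19} × {17, 18, 19}, {x20} × {17, 18, 19}, {x18, x19} × {17, 19}, {x18, x19} × {18, 19}, {x19, x20} × {17, 19}, {x19, x20} × {18, 19}, {x18, x19} × {17, 18, 19}, {x18, x19, x20} × {17, 19}, {x18, x19, x20} × {18, 19}, {x19, x20} × {17, 18, 19}, {x18, x19, x20} × {17, 18, 19}}; |τ_{X×Y}| = 70.

Enumerate products U × V with U ∈ τ_X, V ∈ τ_Y (deduplicated):
  ∅ × ∅ = {} (∅)
  {x19} × {19} = {(x19,19)}
  {x20} × {19} = {(x20,19)}
  {x18, x19} × {19} = {(x18,19), (x19,19)}
  {x19} × {17, 19} = {(x19,17), (x19,19)}
  {x19} × {18, 19} = {(x19,18), (x19,19)}
  {x19, x20} × {19} = {(x19,19), (x20,19)}
  {x20} × {17, 19} = {(x20,17), (x20,19)}
  {x20} × {18, 19} = {(x20,18), (x20,19)}
  {x18, x19, x20} × {19} = {(x18,19), (x19,19), (x20,19)}
  {x19} × {17, 18, 19} = {(x19,17), (x19,18), (x19,19)}
  {x20} × {17, 18, 19} = {(x20,17), (x20,18), (x20,19)}
  {x18, x19} × {17, 19} = {(x18,17), (x18,19), (x19,17), (x19,19)}
  {x18, x19} × {18, 19} = {(x18,18), (x18,19), (x19,18), (x19,19)}
  {x19, x20} × {17, 19} = {(x19,17), (x19,19), (x20,17), (x20,19)}
  {x19, x20} × {18, 19} = {(x19,18), (x19,19), (x20,18), (x20,19)}
  {x18, x19} × {17, 18, 19} = {(x18,17), (x18,18), (x18,19), (x19,17), (x19,18), (x19,19)}
  {x18, x19, x20} × {17, 19} = {(x18,17), (x18,19), (x19,17), (x19,19), (x20,17), (x20,19)}
  {x18, x19, x20} × {18, 19} = {(x18,18), (x18,19), (x19,18), (x19,19), (x20,18), (x20,19)}
  {x19, x20} × {17, 18, 19} = {(x19,17), (x19,18), (x19,19), (x20,17), (x20,18), (x20,19)}
  {x18, x19, x20} × {17, 18, 19} = {(x18,17), (x18,18), (x18,19), (x19,17), (x19,18), (x19,19), (x20,17), (x20,18), (x20,19)}
These 21 distinct sets form the basis B.
Close under arbitrary unions to get τ_{X×Y}; counting gives |τ_{X×Y}| = 70.


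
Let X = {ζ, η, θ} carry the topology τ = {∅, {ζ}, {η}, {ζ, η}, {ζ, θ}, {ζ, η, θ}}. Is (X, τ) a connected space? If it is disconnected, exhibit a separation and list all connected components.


(X, τ) is disconnected; components = [{η}, {ζ, θ}].

Find clopen sets (U ∈ τ with X ∖ U ∈ τ):
  U = ∅, X ∖ U = {ζ, η, θ} — both open, so U is clopen.
  U = {η}, X ∖ U = {ζ, θ} — both open, so U is clopen.
  U = {ζ, θ}, X ∖ U = {η} — both open, so U is clopen.
  U = {ζ, η, θ}, X ∖ U = ∅ — both open, so U is clopen.
Nontrivial clopen(s) exist: e.g. {η}. So (X, τ) is disconnected.
Compute connected components by grouping points that agree on all clopens:
  component: {η}
  component: {ζ, θ}


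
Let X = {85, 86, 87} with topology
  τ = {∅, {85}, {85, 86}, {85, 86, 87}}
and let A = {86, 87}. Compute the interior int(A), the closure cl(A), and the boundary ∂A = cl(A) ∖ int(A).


int(A) = ∅, cl(A) = {86, 87}, ∂A = {86, 87}.

Closed sets in (X, τ) are complements of opens:
  closed(X, τ) = {∅, {87}, {86, 87}, {85, 86, 87}}.
int(A) = ⋃ {U ∈ τ : U ⊆ A}. Opens contained in A: ∅.
Taking the union of these: int(A) = ∅.
cl(A) = ⋂ {C closed : A ⊆ C}. Closed sets containing A: {86, 87}, {85, 86, 87}.
Intersecting these: cl(A) = {86, 87}.
∂A = cl(A) ∖ int(A) = {86, 87} ∖ ∅ = {86, 87}.


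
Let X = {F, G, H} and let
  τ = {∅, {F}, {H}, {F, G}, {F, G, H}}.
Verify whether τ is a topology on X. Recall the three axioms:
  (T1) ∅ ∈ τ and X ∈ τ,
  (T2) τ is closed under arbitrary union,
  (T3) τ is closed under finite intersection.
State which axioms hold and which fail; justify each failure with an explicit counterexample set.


τ is NOT a topology on X.

Axiom (T1): ∅ ∈ τ? Yes; X ∈ τ? Yes.
Axiom (T2/T3): check pairwise unions and intersections of members of τ.
Counterexample for (T2): {F} ∪ {H} = {F, H} ∉ τ. Therefore τ is NOT a topology.


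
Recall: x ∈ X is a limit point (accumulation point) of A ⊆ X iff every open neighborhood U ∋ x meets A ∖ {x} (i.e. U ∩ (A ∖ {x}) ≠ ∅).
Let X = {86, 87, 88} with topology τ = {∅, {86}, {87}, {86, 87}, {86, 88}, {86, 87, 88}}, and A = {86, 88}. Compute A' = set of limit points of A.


A' = {88}

For each x ∈ X, list the open sets U ∈ τ with x ∈ U, then check whether U ∩ (A ∖ {x}) ≠ ∅ for every such U.
  x = 86: open {86} ∋ x has {86} ∩ (A ∖ {86}) = ∅, so x is NOT a limit point.
  x = 87: open {87} ∋ x has {87} ∩ (A ∖ {87}) = ∅, so x is NOT a limit point.
  x = 88: opens ∋ x are {86, 88}, {86, 87, 88}; each meets A ∖ {88}, so x IS a limit point.
Collecting: A' = {88}.
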